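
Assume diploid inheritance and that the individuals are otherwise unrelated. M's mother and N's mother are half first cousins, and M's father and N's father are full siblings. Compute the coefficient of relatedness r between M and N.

With two independent routes of shared ancestry, r is the sum of the two contributions.
M and N are related in two ways: half second cousins through their mothers (r = 1/64) and first cousins through their fathers (r = 1/8).
r = 1/64 + 1/8 = 9/64 = 0.140625.

0.140625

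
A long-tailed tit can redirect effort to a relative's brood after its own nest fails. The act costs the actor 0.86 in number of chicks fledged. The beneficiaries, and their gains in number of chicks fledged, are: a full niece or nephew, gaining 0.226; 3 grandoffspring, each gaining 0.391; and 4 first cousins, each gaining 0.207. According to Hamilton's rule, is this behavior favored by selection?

Hamilton's rule: the trait is favored when the sum of r·B over every recipient exceeds the actor's cost C.
r to a full niece or nephew = 1/4 (full aunt/uncle↔niece/nephew: two paths of length 3 through the shared grandparent pair: r = 2·(1/2)^3 = 1/4).
r to a grandoffspring = 0.25 (two parent–offspring links: r = (1/2)^2 = 1/4).
r to a first cousin = 0.125 (first cousins share one grandparent pair — two paths of length 4: r = 2·(1/2)^4 = 1/8).
Summing one r·B term per recipient: 1·0.25·0.226 + 3·0.25·0.391 + 4·0.125·0.207 = 0.45325.
0.45325 < 0.86: the indirect benefit is less than the cost.

No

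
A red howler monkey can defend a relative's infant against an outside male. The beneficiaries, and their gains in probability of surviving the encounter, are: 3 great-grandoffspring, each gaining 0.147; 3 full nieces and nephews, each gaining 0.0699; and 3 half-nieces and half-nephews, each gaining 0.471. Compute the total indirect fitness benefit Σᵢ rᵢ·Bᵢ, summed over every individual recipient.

0.284175

r to a great-grandoffspring = 1/8 (three parent–offspring links: r = (1/2)^3 = 1/8).
r to a full niece or nephew = 0.25 (full aunt/uncle↔niece/nephew: two paths of length 3 through the shared grandparent pair: r = 2·(1/2)^3 = 1/4).
r to a half-niece or half-nephew = 0.125 (half-aunt/uncle↔niece/nephew: one path of length 3: r = (1/2)^3 = 1/8).
Summing one r·B term per recipient: 3·0.125·0.147 + 3·0.25·0.0699 + 3·0.125·0.471 = 0.284175.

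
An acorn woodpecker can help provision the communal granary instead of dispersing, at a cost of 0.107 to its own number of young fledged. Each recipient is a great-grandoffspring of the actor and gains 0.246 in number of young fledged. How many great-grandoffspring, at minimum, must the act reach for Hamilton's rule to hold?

4

r to a great-grandoffspring = 0.125 (three parent–offspring links: r = (1/2)^3 = 1/8).
Hamilton's rule: n·r·B > C  ⇒  n > C/(r·B) = 0.107/(0.125·0.246) = 3.48.
The smallest integer exceeding 3.48 is 4.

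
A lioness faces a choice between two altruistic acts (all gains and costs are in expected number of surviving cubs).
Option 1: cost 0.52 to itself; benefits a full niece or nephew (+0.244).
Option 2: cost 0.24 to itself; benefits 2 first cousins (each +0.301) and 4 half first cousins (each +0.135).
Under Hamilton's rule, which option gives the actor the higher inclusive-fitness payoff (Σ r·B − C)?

Option 1: r to a full niece or nephew = 0.25.
Option 1: Σ r·B − C = (1·0.25·0.244) − 0.52 = -0.459.
Option 2: r to a first cousin = 0.125.
Option 2: r to a half first cousin = 0.0625.
Option 2: Σ r·B − C = (2·0.125·0.301 + 4·0.0625·0.135) − 0.24 = -0.131.
Option 2 has the higher net inclusive-fitness payoff.

Option 2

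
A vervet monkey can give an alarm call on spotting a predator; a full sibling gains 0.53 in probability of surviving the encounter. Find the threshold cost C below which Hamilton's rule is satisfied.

r to a full sibling = 0.5 (full sibs share both parents — two paths of length 2: r = 2·(1/2)^2 = 1/2).
Hamilton's rule: n·r·B > C, so the trait is favored while C < n·r·B = 1·0.5·0.53 = 0.265.

0.265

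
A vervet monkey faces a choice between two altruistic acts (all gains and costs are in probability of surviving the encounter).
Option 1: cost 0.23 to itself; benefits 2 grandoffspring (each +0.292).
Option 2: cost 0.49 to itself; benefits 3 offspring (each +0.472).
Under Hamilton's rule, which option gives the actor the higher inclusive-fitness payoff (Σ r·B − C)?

Option 2

Option 1: r to a grandoffspring = 0.25.
Option 1: Σ r·B − C = (2·0.25·0.292) − 0.23 = -0.084.
Option 2: r to an offspring = 0.5.
Option 2: Σ r·B − C = (3·0.5·0.472) − 0.49 = 0.218.
Option 2 has the higher net inclusive-fitness payoff.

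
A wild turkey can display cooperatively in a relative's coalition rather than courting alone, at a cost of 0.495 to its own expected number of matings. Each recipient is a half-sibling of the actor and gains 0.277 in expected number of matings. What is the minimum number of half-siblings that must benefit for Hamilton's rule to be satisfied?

8

r to a half-sibling = 0.25 (half-sibs share one parent — one path of length 2: r = (1/2)^2 = 1/4).
Hamilton's rule: n·r·B > C  ⇒  n > C/(r·B) = 0.495/(0.25·0.277) = 7.148.
The smallest integer exceeding 7.148 is 8.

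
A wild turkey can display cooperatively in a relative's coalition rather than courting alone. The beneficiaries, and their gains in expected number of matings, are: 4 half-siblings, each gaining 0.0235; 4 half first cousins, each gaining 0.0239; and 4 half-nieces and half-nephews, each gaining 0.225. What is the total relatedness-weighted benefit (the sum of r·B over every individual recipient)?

r to a half-sibling = 0.25 (half-sibs share one parent — one path of length 2: r = (1/2)^2 = 1/4).
r to a half first cousin = 1/16 (half first cousins share one grandparent — one path of length 4: r = (1/2)^4 = 1/16).
r to a half-niece or half-nephew = 1/8 (half-aunt/uncle↔niece/nephew: one path of length 3: r = (1/2)^3 = 1/8).
Summing one r·B term per recipient: 4·0.25·0.0235 + 4·0.0625·0.0239 + 4·0.125·0.225 = 0.141975.

0.141975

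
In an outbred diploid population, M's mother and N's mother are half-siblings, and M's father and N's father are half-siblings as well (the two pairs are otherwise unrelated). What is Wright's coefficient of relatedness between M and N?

0.125

Independent pedigree routes through distinct common ancestors add.
M and N are related in two ways: half first cousins through their mothers (r = 1/16) and half first cousins through their fathers (r = 1/16).
r = 1/16 + 1/16 = 0.125.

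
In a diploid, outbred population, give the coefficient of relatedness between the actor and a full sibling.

0.5

Full sibs share both parents — two paths of length 2: r = 2·(1/2)^2 = 1/2.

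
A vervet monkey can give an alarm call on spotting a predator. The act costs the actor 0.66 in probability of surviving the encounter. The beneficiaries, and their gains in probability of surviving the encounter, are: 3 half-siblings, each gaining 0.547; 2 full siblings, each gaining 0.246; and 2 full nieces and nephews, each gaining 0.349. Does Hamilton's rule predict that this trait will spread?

Hamilton's rule: the trait is favored when the sum of r·B over every recipient exceeds the actor's cost C.
r to a half-sibling = 1/4 (half-sibs share one parent — one path of length 2: r = (1/2)^2 = 1/4).
r to a full sibling = 0.5 (full sibs share both parents — two paths of length 2: r = 2·(1/2)^2 = 1/2).
r to a full niece or nephew = 1/4 (full aunt/uncle↔niece/nephew: two paths of length 3 through the shared grandparent pair: r = 2·(1/2)^3 = 1/4).
Summing one r·B term per recipient: 3·0.25·0.547 + 2·0.5·0.246 + 2·0.25·0.349 = 0.83075.
0.83075 > 0.66: the indirect benefit exceeds the cost.

Yes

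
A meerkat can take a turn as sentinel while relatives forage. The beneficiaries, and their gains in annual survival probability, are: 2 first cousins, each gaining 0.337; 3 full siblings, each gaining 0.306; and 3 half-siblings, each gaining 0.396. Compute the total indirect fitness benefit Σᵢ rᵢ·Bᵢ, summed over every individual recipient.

r to a first cousin = 0.125 (first cousins share one grandparent pair — two paths of length 4: r = 2·(1/2)^4 = 1/8).
r to a full sibling = 0.5 (full sibs share both parents — two paths of length 2: r = 2·(1/2)^2 = 1/2).
r to a half-sibling = 0.25 (half-sibs share one parent — one path of length 2: r = (1/2)^2 = 1/4).
Summing one r·B term per recipient: 2·0.125·0.337 + 3·0.5·0.306 + 3·0.25·0.396 = 0.84025.

0.84025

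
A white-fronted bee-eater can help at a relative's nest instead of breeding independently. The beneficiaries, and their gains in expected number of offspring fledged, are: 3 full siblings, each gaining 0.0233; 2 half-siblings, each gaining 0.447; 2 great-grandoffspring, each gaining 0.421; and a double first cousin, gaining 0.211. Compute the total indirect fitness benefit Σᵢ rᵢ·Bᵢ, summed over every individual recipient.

r to a full sibling = 1/2 (full sibs share both parents — two paths of length 2: r = 2·(1/2)^2 = 1/2).
r to a half-sibling = 1/4 (half-sibs share one parent — one path of length 2: r = (1/2)^2 = 1/4).
r to a great-grandoffspring = 1/8 (three parent–offspring links: r = (1/2)^3 = 1/8).
r to a double first cousin = 0.25 (double first cousins share both grandparent pairs — four paths of length 4: r = 4·(1/2)^4 = 1/4).
Summing one r·B term per recipient: 3·0.5·0.0233 + 2·0.25·0.447 + 2·0.125·0.421 + 1·0.25·0.211 = 0.41645.

0.41645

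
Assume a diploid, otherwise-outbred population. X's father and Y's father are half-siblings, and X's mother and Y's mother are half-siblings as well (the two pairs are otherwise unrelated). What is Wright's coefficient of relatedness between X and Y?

0.125

Relatedness sums over independent paths through distinct common ancestors.
X and Y are related in two ways: half first cousins through their fathers (r = 1/16) and half first cousins through their mothers (r = 1/16).
r = 1/16 + 1/16 = 0.125.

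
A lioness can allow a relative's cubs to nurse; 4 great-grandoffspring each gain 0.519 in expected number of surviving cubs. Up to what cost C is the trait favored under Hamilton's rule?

0.2595

r to a great-grandoffspring = 0.125 (three parent–offspring links: r = (1/2)^3 = 1/8).
Hamilton's rule: n·r·B > C, so the trait is favored while C < n·r·B = 4·0.125·0.519 = 0.2595.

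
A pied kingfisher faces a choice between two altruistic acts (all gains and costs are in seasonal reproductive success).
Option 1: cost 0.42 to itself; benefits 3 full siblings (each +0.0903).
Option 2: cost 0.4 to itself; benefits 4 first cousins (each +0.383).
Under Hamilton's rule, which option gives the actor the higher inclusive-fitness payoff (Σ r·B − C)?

Option 2

Option 1: r to a full sibling = 0.5.
Option 1: Σ r·B − C = (3·0.5·0.0903) − 0.42 = -0.28455.
Option 2: r to a first cousin = 0.125.
Option 2: Σ r·B − C = (4·0.125·0.383) − 0.4 = -0.2085.
Option 2 has the higher net inclusive-fitness payoff.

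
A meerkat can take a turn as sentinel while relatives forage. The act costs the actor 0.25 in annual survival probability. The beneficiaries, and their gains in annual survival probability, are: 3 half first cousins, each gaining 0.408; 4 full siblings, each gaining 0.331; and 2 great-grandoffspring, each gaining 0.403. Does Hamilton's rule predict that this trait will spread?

Yes

Hamilton's rule: the trait is favored when the sum of r·B over every recipient exceeds the actor's cost C.
r to a half first cousin = 1/16 (half first cousins share one grandparent — one path of length 4: r = (1/2)^4 = 1/16).
r to a full sibling = 0.5 (full sibs share both parents — two paths of length 2: r = 2·(1/2)^2 = 1/2).
r to a great-grandoffspring = 0.125 (three parent–offspring links: r = (1/2)^3 = 1/8).
Summing one r·B term per recipient: 3·0.0625·0.408 + 4·0.5·0.331 + 2·0.125·0.403 = 0.83925.
0.83925 > 0.25: the indirect benefit exceeds the cost.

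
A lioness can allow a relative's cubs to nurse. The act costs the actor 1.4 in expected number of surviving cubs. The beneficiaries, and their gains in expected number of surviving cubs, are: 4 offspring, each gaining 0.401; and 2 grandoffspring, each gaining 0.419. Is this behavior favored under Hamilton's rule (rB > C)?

Hamilton's rule: the trait is favored when the sum of r·B over every recipient exceeds the actor's cost C.
r to an offspring = 1/2 (one parent–offspring link: r = (1/2)^1 = 1/2).
r to a grandoffspring = 0.25 (two parent–offspring links: r = (1/2)^2 = 1/4).
Summing one r·B term per recipient: 4·0.5·0.401 + 2·0.25·0.419 = 1.0115.
1.0115 < 1.4: the indirect benefit is less than the cost.

No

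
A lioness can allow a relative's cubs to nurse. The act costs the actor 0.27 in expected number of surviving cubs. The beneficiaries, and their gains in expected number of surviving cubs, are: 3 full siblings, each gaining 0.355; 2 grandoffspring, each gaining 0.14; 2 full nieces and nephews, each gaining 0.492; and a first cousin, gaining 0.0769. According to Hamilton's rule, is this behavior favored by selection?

Hamilton's rule: the trait is favored when the sum of r·B over every recipient exceeds the actor's cost C.
r to a full sibling = 1/2 (full sibs share both parents — two paths of length 2: r = 2·(1/2)^2 = 1/2).
r to a grandoffspring = 1/4 (two parent–offspring links: r = (1/2)^2 = 1/4).
r to a full niece or nephew = 1/4 (full aunt/uncle↔niece/nephew: two paths of length 3 through the shared grandparent pair: r = 2·(1/2)^3 = 1/4).
r to a first cousin = 1/8 (first cousins share one grandparent pair — two paths of length 4: r = 2·(1/2)^4 = 1/8).
Summing one r·B term per recipient: 3·0.5·0.355 + 2·0.25·0.14 + 2·0.25·0.492 + 1·0.125·0.0769 = 0.8581125.
0.8581125 > 0.27: the indirect benefit exceeds the cost.

Yes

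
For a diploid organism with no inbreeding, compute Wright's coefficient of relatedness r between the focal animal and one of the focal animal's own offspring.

Each parent–offspring link contributes a factor of 1/2, and independent paths through distinct common ancestors add.
One parent–offspring link: r = (1/2)^1 = 1/2.

0.5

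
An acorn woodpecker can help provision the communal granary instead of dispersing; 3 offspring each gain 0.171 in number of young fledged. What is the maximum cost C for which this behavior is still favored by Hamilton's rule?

r to an offspring = 1/2 (one parent–offspring link: r = (1/2)^1 = 1/2).
Hamilton's rule: n·r·B > C, so the trait is favored while C < n·r·B = 3·0.5·0.171 = 0.2565.

0.2565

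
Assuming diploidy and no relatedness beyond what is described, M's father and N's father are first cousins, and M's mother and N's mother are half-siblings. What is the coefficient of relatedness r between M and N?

0.09375

With two independent routes of shared ancestry, r is the sum of the two contributions.
M and N are related in two ways: second cousins through their fathers (r = 1/32) and half first cousins through their mothers (r = 1/16).
r = 1/32 + 1/16 = 3/32 = 0.09375.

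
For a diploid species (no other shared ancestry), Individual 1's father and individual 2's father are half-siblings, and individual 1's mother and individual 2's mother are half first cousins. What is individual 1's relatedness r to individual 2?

Independent pedigree routes through distinct common ancestors add.
Individual 1 and individual 2 are related in two ways: half first cousins through their fathers (r = 1/16) and half second cousins through their mothers (r = 1/64).
r = 1/16 + 1/64 = 5/64 = 0.078125.

0.078125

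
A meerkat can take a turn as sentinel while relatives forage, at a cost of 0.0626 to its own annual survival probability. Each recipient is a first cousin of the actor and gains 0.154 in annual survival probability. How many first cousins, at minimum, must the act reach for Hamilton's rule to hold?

r to a first cousin = 1/8 (first cousins share one grandparent pair — two paths of length 4: r = 2·(1/2)^4 = 1/8).
Hamilton's rule: n·r·B > C  ⇒  n > C/(r·B) = 0.0626/(0.125·0.154) = 3.252.
The smallest integer exceeding 3.252 is 4.

4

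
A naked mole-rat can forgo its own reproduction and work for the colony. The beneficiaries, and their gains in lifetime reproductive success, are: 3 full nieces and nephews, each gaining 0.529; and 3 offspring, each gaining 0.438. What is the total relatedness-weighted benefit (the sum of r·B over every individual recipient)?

r to a full niece or nephew = 1/4 (full aunt/uncle↔niece/nephew: two paths of length 3 through the shared grandparent pair: r = 2·(1/2)^3 = 1/4).
r to an offspring = 0.5 (one parent–offspring link: r = (1/2)^1 = 1/2).
Summing one r·B term per recipient: 3·0.25·0.529 + 3·0.5·0.438 = 1.05375.

1.05375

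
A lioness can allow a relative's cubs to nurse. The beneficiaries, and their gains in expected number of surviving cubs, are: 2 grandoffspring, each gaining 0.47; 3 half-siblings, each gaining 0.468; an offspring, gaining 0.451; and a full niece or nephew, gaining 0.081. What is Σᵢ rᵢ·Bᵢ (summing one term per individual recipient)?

r to a grandoffspring = 1/4 (two parent–offspring links: r = (1/2)^2 = 1/4).
r to a half-sibling = 1/4 (half-sibs share one parent — one path of length 2: r = (1/2)^2 = 1/4).
r to an offspring = 0.5 (one parent–offspring link: r = (1/2)^1 = 1/2).
r to a full niece or nephew = 0.25 (full aunt/uncle↔niece/nephew: two paths of length 3 through the shared grandparent pair: r = 2·(1/2)^3 = 1/4).
Summing one r·B term per recipient: 2·0.25·0.47 + 3·0.25·0.468 + 1·0.5·0.451 + 1·0.25·0.081 = 0.83175.

0.83175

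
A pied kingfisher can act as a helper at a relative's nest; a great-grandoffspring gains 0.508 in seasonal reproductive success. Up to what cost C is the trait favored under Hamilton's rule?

0.0635

r to a great-grandoffspring = 1/8 (three parent–offspring links: r = (1/2)^3 = 1/8).
Hamilton's rule: n·r·B > C, so the trait is favored while C < n·r·B = 1·0.125·0.508 = 0.0635.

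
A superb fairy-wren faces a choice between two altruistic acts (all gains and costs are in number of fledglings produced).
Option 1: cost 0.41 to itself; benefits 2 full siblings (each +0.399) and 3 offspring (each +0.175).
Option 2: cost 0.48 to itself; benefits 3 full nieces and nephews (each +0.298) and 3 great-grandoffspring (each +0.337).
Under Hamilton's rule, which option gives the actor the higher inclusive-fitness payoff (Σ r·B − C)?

Option 1

Option 1: r to a full sibling = 0.5.
Option 1: r to an offspring = 0.5.
Option 1: Σ r·B − C = (2·0.5·0.399 + 3·0.5·0.175) − 0.41 = 0.2515.
Option 2: r to a full niece or nephew = 0.25.
Option 2: r to a great-grandoffspring = 0.125.
Option 2: Σ r·B − C = (3·0.25·0.298 + 3·0.125·0.337) − 0.48 = -0.130125.
Option 1 has the higher net inclusive-fitness payoff.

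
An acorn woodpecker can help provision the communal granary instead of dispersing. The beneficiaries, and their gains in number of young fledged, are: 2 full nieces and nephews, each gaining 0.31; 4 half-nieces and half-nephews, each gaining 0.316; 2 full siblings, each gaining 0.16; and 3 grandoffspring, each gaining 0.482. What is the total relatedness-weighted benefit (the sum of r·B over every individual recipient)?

0.8345

r to a full niece or nephew = 0.25 (full aunt/uncle↔niece/nephew: two paths of length 3 through the shared grandparent pair: r = 2·(1/2)^3 = 1/4).
r to a half-niece or half-nephew = 0.125 (half-aunt/uncle↔niece/nephew: one path of length 3: r = (1/2)^3 = 1/8).
r to a full sibling = 1/2 (full sibs share both parents — two paths of length 2: r = 2·(1/2)^2 = 1/2).
r to a grandoffspring = 0.25 (two parent–offspring links: r = (1/2)^2 = 1/4).
Summing one r·B term per recipient: 2·0.25·0.31 + 4·0.125·0.316 + 2·0.5·0.16 + 3·0.25·0.482 = 0.8345.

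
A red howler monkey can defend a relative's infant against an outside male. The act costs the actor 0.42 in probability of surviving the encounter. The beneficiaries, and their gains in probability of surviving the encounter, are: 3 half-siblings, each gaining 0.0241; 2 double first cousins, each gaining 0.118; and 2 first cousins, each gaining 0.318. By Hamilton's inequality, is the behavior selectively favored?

No

Hamilton's rule: the trait is favored when the sum of r·B over every recipient exceeds the actor's cost C.
r to a half-sibling = 1/4 (half-sibs share one parent — one path of length 2: r = (1/2)^2 = 1/4).
r to a double first cousin = 1/4 (double first cousins share both grandparent pairs — four paths of length 4: r = 4·(1/2)^4 = 1/4).
r to a first cousin = 1/8 (first cousins share one grandparent pair — two paths of length 4: r = 2·(1/2)^4 = 1/8).
Summing one r·B term per recipient: 3·0.25·0.0241 + 2·0.25·0.118 + 2·0.125·0.318 = 0.156575.
0.156575 < 0.42: the indirect benefit is less than the cost.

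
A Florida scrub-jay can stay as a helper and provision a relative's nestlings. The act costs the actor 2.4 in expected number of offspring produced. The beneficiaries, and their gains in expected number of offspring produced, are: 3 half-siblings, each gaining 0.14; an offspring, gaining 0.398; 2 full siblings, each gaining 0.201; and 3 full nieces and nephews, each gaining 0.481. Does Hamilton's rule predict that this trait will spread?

No

Hamilton's rule: the trait is favored when the sum of r·B over every recipient exceeds the actor's cost C.
r to a half-sibling = 0.25 (half-sibs share one parent — one path of length 2: r = (1/2)^2 = 1/4).
r to an offspring = 1/2 (one parent–offspring link: r = (1/2)^1 = 1/2).
r to a full sibling = 0.5 (full sibs share both parents — two paths of length 2: r = 2·(1/2)^2 = 1/2).
r to a full niece or nephew = 0.25 (full aunt/uncle↔niece/nephew: two paths of length 3 through the shared grandparent pair: r = 2·(1/2)^3 = 1/4).
Summing one r·B term per recipient: 3·0.25·0.14 + 1·0.5·0.398 + 2·0.5·0.201 + 3·0.25·0.481 = 0.86575.
0.86575 < 2.4: the indirect benefit is less than the cost.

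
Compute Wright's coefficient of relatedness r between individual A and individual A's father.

Each parent–offspring link contributes a factor of 1/2, and independent paths through distinct common ancestors add.
One parent–offspring link: r = (1/2)^1 = 1/2.

0.5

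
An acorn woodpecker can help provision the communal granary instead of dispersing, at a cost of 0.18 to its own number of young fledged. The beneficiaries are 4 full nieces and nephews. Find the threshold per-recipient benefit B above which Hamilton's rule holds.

r to a full niece or nephew = 0.25 (full aunt/uncle↔niece/nephew: two paths of length 3 through the shared grandparent pair: r = 2·(1/2)^3 = 1/4).
Hamilton's rule with n recipients of equal r: n·r·B > C, so B > C/(n·r) = 0.18/(4·0.25) = 0.18.

0.18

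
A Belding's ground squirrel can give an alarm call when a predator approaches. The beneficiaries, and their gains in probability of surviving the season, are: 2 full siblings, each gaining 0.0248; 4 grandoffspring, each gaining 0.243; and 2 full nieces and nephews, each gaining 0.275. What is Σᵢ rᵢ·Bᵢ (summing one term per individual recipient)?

r to a full sibling = 1/2 (full sibs share both parents — two paths of length 2: r = 2·(1/2)^2 = 1/2).
r to a grandoffspring = 0.25 (two parent–offspring links: r = (1/2)^2 = 1/4).
r to a full niece or nephew = 1/4 (full aunt/uncle↔niece/nephew: two paths of length 3 through the shared grandparent pair: r = 2·(1/2)^3 = 1/4).
Summing one r·B term per recipient: 2·0.5·0.0248 + 4·0.25·0.243 + 2·0.25·0.275 = 0.4053.

0.4053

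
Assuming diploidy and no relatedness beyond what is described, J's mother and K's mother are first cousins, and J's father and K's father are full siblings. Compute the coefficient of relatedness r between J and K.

With two independent routes of shared ancestry, r is the sum of the two contributions.
J and K are related in two ways: second cousins through their mothers (r = 1/32) and first cousins through their fathers (r = 1/8).
r = 1/32 + 1/8 = 5/32 = 0.15625.

0.15625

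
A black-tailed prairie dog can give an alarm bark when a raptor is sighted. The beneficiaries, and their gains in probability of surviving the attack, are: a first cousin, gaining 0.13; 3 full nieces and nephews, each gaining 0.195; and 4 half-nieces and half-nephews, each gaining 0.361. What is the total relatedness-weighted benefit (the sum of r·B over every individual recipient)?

0.343

r to a first cousin = 0.125 (first cousins share one grandparent pair — two paths of length 4: r = 2·(1/2)^4 = 1/8).
r to a full niece or nephew = 1/4 (full aunt/uncle↔niece/nephew: two paths of length 3 through the shared grandparent pair: r = 2·(1/2)^3 = 1/4).
r to a half-niece or half-nephew = 1/8 (half-aunt/uncle↔niece/nephew: one path of length 3: r = (1/2)^3 = 1/8).
Summing one r·B term per recipient: 1·0.125·0.13 + 3·0.25·0.195 + 4·0.125·0.361 = 0.343.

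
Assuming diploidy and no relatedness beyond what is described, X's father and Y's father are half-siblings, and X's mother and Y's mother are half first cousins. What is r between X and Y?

Wright's path rule: contributions from independent ancestry routes add.
X and Y are related in two ways: half first cousins through their fathers (r = 1/16) and half second cousins through their mothers (r = 1/64).
r = 1/16 + 1/64 = 5/64 = 0.078125.

0.078125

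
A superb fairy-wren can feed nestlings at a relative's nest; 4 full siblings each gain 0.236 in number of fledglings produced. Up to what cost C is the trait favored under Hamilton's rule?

0.472

r to a full sibling = 1/2 (full sibs share both parents — two paths of length 2: r = 2·(1/2)^2 = 1/2).
Hamilton's rule: n·r·B > C, so the trait is favored while C < n·r·B = 4·0.5·0.236 = 0.472.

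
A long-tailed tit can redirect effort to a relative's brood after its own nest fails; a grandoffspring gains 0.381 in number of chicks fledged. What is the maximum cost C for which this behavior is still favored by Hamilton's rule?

r to a grandoffspring = 1/4 (two parent–offspring links: r = (1/2)^2 = 1/4).
Hamilton's rule: n·r·B > C, so the trait is favored while C < n·r·B = 1·0.25·0.381 = 0.09525.

0.09525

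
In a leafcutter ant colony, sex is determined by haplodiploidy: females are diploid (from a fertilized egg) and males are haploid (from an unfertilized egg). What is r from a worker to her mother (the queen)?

One meiotic link between diploid queen and diploid daughter: r = 1/2.

0.5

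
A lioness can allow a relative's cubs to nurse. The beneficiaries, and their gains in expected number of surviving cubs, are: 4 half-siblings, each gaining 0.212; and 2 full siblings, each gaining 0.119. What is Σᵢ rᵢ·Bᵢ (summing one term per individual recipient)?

r to a half-sibling = 1/4 (half-sibs share one parent — one path of length 2: r = (1/2)^2 = 1/4).
r to a full sibling = 0.5 (full sibs share both parents — two paths of length 2: r = 2·(1/2)^2 = 1/2).
Summing one r·B term per recipient: 4·0.25·0.212 + 2·0.5·0.119 = 0.331.

0.331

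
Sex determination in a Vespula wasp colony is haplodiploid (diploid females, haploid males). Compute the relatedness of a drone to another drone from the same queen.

0.5

Haploid brothers each carry a random half of the queen's diploid genome, so on average they share half: r = 1/2.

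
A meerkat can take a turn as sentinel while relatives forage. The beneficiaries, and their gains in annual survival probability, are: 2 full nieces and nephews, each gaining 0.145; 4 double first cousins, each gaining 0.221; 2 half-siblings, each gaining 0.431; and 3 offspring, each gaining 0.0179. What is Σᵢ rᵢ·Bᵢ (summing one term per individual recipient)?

0.53585

r to a full niece or nephew = 0.25 (full aunt/uncle↔niece/nephew: two paths of length 3 through the shared grandparent pair: r = 2·(1/2)^3 = 1/4).
r to a double first cousin = 1/4 (double first cousins share both grandparent pairs — four paths of length 4: r = 4·(1/2)^4 = 1/4).
r to a half-sibling = 1/4 (half-sibs share one parent — one path of length 2: r = (1/2)^2 = 1/4).
r to an offspring = 1/2 (one parent–offspring link: r = (1/2)^1 = 1/2).
Summing one r·B term per recipient: 2·0.25·0.145 + 4·0.25·0.221 + 2·0.25·0.431 + 3·0.5·0.0179 = 0.53585.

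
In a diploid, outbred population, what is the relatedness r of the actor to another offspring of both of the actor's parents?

Each parent–offspring link contributes a factor of 1/2, and independent paths through distinct common ancestors add.
Full sibs share both parents — two paths of length 2: r = 2·(1/2)^2 = 1/2.

0.5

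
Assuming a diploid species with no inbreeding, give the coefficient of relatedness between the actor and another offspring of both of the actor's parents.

Each parent–offspring link contributes a factor of 1/2, and independent paths through distinct common ancestors add.
Full sibs share both parents — two paths of length 2: r = 2·(1/2)^2 = 1/2.

0.5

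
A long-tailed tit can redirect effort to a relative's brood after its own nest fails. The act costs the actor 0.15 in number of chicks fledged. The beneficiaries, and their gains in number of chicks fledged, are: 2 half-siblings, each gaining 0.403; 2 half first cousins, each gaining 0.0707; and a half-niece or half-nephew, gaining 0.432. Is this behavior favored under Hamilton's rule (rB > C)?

Yes

Hamilton's rule: the trait is favored when the sum of r·B over every recipient exceeds the actor's cost C.
r to a half-sibling = 1/4 (half-sibs share one parent — one path of length 2: r = (1/2)^2 = 1/4).
r to a half first cousin = 0.0625 (half first cousins share one grandparent — one path of length 4: r = (1/2)^4 = 1/16).
r to a half-niece or half-nephew = 1/8 (half-aunt/uncle↔niece/nephew: one path of length 3: r = (1/2)^3 = 1/8).
Summing one r·B term per recipient: 2·0.25·0.403 + 2·0.0625·0.0707 + 1·0.125·0.432 = 0.2643375.
0.2643375 > 0.15: the indirect benefit exceeds the cost.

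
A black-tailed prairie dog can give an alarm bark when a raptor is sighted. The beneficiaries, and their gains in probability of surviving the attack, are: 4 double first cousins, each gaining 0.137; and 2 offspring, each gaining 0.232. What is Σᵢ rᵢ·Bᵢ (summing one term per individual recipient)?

0.369

r to a double first cousin = 0.25 (double first cousins share both grandparent pairs — four paths of length 4: r = 4·(1/2)^4 = 1/4).
r to an offspring = 0.5 (one parent–offspring link: r = (1/2)^1 = 1/2).
Summing one r·B term per recipient: 4·0.25·0.137 + 2·0.5·0.232 = 0.369.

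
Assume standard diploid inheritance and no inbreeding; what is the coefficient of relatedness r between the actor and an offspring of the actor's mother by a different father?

0.25

Each parent–offspring link contributes a factor of 1/2, and independent paths through distinct common ancestors add.
Half-sibs share one parent — one path of length 2: r = (1/2)^2 = 1/4.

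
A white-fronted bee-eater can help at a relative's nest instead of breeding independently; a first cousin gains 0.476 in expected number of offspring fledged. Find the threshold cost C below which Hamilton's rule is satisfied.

0.0595

r to a first cousin = 0.125 (first cousins share one grandparent pair — two paths of length 4: r = 2·(1/2)^4 = 1/8).
Hamilton's rule: n·r·B > C, so the trait is favored while C < n·r·B = 1·0.125·0.476 = 0.0595.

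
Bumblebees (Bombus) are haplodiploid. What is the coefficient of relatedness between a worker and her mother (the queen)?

One meiotic link between diploid queen and diploid daughter: r = 1/2.

0.5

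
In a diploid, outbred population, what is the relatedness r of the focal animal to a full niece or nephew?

Full aunt/uncle↔niece/nephew: two paths of length 3 through the shared grandparent pair: r = 2·(1/2)^3 = 1/4.

0.25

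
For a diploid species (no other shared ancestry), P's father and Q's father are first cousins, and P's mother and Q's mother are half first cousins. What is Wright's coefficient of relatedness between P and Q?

Wright's path rule: contributions from independent ancestry routes add.
P and Q are related in two ways: second cousins through their fathers (r = 1/32) and half second cousins through their mothers (r = 1/64).
r = 1/32 + 1/64 = 0.046875.

0.046875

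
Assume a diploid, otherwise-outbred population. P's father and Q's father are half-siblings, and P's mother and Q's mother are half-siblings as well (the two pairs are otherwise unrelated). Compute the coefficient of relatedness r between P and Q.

0.125

Relatedness sums over independent paths through distinct common ancestors.
P and Q are related in two ways: half first cousins through their fathers (r = 1/16) and half first cousins through their mothers (r = 1/16).
r = 1/16 + 1/16 = 0.125.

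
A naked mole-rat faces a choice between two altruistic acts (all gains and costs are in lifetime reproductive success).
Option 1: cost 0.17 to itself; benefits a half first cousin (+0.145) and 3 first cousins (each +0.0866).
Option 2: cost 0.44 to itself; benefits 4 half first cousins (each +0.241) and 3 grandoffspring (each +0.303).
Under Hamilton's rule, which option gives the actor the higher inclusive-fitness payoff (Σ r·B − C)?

Option 1

Option 1: r to a half first cousin = 0.0625.
Option 1: r to a first cousin = 0.125.
Option 1: Σ r·B − C = (1·0.0625·0.145 + 3·0.125·0.0866) − 0.17 = -0.1284625.
Option 2: r to a half first cousin = 0.0625.
Option 2: r to a grandoffspring = 0.25.
Option 2: Σ r·B − C = (4·0.0625·0.241 + 3·0.25·0.303) − 0.44 = -0.1525.
Option 1 has the higher net inclusive-fitness payoff.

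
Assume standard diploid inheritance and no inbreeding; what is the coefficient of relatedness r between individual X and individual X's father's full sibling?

0.25

Each parent–offspring link contributes a factor of 1/2, and independent paths through distinct common ancestors add.
Full aunt/uncle↔niece/nephew: two paths of length 3 through the shared grandparent pair: r = 2·(1/2)^3 = 1/4.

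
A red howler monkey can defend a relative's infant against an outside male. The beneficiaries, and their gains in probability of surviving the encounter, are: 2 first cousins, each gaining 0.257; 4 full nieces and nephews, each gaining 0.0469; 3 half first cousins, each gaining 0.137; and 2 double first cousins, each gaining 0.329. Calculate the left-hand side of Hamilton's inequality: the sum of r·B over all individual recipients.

0.3013375

r to a first cousin = 1/8 (first cousins share one grandparent pair — two paths of length 4: r = 2·(1/2)^4 = 1/8).
r to a full niece or nephew = 0.25 (full aunt/uncle↔niece/nephew: two paths of length 3 through the shared grandparent pair: r = 2·(1/2)^3 = 1/4).
r to a half first cousin = 0.0625 (half first cousins share one grandparent — one path of length 4: r = (1/2)^4 = 1/16).
r to a double first cousin = 1/4 (double first cousins share both grandparent pairs — four paths of length 4: r = 4·(1/2)^4 = 1/4).
Summing one r·B term per recipient: 2·0.125·0.257 + 4·0.25·0.0469 + 3·0.0625·0.137 + 2·0.25·0.329 = 0.3013375.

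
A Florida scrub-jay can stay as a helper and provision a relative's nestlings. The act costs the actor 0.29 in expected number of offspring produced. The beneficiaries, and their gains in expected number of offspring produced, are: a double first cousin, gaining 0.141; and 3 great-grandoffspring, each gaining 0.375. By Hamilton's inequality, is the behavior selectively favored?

No

Hamilton's rule: the trait is favored when the sum of r·B over every recipient exceeds the actor's cost C.
r to a double first cousin = 0.25 (double first cousins share both grandparent pairs — four paths of length 4: r = 4·(1/2)^4 = 1/4).
r to a great-grandoffspring = 0.125 (three parent–offspring links: r = (1/2)^3 = 1/8).
Summing one r·B term per recipient: 1·0.25·0.141 + 3·0.125·0.375 = 0.175875.
0.175875 < 0.29: the indirect benefit is less than the cost.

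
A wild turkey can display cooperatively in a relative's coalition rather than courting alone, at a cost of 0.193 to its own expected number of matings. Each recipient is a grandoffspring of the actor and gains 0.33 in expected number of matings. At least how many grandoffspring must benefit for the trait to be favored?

r to a grandoffspring = 1/4 (two parent–offspring links: r = (1/2)^2 = 1/4).
Hamilton's rule: n·r·B > C  ⇒  n > C/(r·B) = 0.193/(0.25·0.33) = 2.339.
The smallest integer exceeding 2.339 is 3.

3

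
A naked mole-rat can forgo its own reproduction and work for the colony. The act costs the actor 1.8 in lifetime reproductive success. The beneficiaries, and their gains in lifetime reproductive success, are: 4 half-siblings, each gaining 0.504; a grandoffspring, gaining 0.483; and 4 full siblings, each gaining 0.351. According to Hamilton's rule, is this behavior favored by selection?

Hamilton's rule: the trait is favored when the sum of r·B over every recipient exceeds the actor's cost C.
r to a half-sibling = 0.25 (half-sibs share one parent — one path of length 2: r = (1/2)^2 = 1/4).
r to a grandoffspring = 0.25 (two parent–offspring links: r = (1/2)^2 = 1/4).
r to a full sibling = 0.5 (full sibs share both parents — two paths of length 2: r = 2·(1/2)^2 = 1/2).
Summing one r·B term per recipient: 4·0.25·0.504 + 1·0.25·0.483 + 4·0.5·0.351 = 1.32675.
1.32675 < 1.8: the indirect benefit is less than the cost.

No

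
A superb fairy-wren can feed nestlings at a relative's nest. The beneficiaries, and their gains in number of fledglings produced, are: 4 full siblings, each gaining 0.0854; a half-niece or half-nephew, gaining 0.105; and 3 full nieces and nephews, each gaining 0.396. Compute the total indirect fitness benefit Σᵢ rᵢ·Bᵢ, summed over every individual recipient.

0.480925

r to a full sibling = 1/2 (full sibs share both parents — two paths of length 2: r = 2·(1/2)^2 = 1/2).
r to a half-niece or half-nephew = 0.125 (half-aunt/uncle↔niece/nephew: one path of length 3: r = (1/2)^3 = 1/8).
r to a full niece or nephew = 1/4 (full aunt/uncle↔niece/nephew: two paths of length 3 through the shared grandparent pair: r = 2·(1/2)^3 = 1/4).
Summing one r·B term per recipient: 4·0.5·0.0854 + 1·0.125·0.105 + 3·0.25·0.396 = 0.480925.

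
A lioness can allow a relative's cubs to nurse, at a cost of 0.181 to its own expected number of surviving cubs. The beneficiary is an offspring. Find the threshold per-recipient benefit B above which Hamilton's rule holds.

0.362

r to an offspring = 1/2 (one parent–offspring link: r = (1/2)^1 = 1/2).
Hamilton's rule with n recipients of equal r: n·r·B > C, so B > C/(n·r) = 0.181/(1·0.5) = 0.362.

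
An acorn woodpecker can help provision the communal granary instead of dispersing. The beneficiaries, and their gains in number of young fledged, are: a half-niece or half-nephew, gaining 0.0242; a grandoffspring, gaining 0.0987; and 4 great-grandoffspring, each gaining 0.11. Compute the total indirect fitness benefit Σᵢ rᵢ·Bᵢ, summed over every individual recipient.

r to a half-niece or half-nephew = 0.125 (half-aunt/uncle↔niece/nephew: one path of length 3: r = (1/2)^3 = 1/8).
r to a grandoffspring = 0.25 (two parent–offspring links: r = (1/2)^2 = 1/4).
r to a great-grandoffspring = 1/8 (three parent–offspring links: r = (1/2)^3 = 1/8).
Summing one r·B term per recipient: 1·0.125·0.0242 + 1·0.25·0.0987 + 4·0.125·0.11 = 0.0827.

0.0827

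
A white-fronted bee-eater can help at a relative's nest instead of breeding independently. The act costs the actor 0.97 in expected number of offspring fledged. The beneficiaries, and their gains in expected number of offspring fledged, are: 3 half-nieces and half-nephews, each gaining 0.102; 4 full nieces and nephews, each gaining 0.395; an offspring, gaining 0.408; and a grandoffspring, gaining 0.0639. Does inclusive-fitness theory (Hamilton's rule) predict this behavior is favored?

Hamilton's rule: the trait is favored when the sum of r·B over every recipient exceeds the actor's cost C.
r to a half-niece or half-nephew = 0.125 (half-aunt/uncle↔niece/nephew: one path of length 3: r = (1/2)^3 = 1/8).
r to a full niece or nephew = 0.25 (full aunt/uncle↔niece/nephew: two paths of length 3 through the shared grandparent pair: r = 2·(1/2)^3 = 1/4).
r to an offspring = 1/2 (one parent–offspring link: r = (1/2)^1 = 1/2).
r to a grandoffspring = 0.25 (two parent–offspring links: r = (1/2)^2 = 1/4).
Summing one r·B term per recipient: 3·0.125·0.102 + 4·0.25·0.395 + 1·0.5·0.408 + 1·0.25·0.0639 = 0.653225.
0.653225 < 0.97: the indirect benefit is less than the cost.

No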